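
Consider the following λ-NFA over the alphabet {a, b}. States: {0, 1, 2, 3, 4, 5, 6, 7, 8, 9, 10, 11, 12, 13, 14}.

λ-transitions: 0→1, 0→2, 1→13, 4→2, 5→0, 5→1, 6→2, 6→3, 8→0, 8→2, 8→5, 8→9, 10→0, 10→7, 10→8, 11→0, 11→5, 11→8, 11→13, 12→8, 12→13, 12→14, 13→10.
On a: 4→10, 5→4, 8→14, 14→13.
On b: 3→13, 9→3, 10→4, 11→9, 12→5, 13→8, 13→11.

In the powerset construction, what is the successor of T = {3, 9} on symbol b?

{0, 1, 2, 3, 5, 7, 8, 9, 10, 13}

3 on b → {13}.
9 on b → {3}.
Union after reading b: {3, 13}.
Now take the λ-closure:
From 13 via λ: add 10.
From 10 via λ: add 0, 7, 8.
From 0 via λ: add 1, 2.
From 8 via λ: add 5, 9.
No new states can be added; the closed set is {0, 1, 2, 3, 5, 7, 8, 9, 10, 13}.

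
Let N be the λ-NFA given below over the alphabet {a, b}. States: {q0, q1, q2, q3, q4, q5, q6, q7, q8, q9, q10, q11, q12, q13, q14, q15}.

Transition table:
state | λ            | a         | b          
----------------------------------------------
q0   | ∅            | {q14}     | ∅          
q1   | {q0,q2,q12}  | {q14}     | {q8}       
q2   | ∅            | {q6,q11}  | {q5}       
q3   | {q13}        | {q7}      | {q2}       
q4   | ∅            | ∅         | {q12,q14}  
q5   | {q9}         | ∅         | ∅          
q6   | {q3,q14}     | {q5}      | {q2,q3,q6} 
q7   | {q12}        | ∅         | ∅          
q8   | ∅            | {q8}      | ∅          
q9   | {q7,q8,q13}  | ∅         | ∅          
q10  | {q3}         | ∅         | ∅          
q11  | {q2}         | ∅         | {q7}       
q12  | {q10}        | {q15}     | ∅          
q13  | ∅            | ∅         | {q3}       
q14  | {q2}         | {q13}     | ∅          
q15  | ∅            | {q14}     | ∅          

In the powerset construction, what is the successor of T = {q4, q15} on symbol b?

q4 on b → {q12, q14}.
No b-transition from q15.
Union after reading b: {q12, q14}.
Now take the λ-closure:
From q12 via λ: add q10.
From q14 via λ: add q2.
From q10 via λ: add q3.
From q3 via λ: add q13.
No new states can be added; the closed set is {q2, q3, q10, q12, q13, q14}.

{q2, q3, q10, q12, q13, q14}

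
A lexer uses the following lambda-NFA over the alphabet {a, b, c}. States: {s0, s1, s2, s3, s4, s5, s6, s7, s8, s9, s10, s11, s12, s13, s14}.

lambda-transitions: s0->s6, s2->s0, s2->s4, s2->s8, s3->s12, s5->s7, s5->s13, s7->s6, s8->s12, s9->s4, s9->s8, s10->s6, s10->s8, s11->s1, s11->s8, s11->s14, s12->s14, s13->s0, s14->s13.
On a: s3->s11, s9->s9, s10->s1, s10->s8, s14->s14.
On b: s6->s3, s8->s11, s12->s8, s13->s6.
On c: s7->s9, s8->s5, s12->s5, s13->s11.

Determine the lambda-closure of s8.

{s0, s6, s8, s12, s13, s14}

Start with {s8}.
From s8 via lambda: add s12.
From s12 via lambda: add s14.
From s14 via lambda: add s13.
From s13 via lambda: add s0.
From s0 via lambda: add s6.
No new states can be added; the closed set is {s0, s6, s8, s12, s13, s14}.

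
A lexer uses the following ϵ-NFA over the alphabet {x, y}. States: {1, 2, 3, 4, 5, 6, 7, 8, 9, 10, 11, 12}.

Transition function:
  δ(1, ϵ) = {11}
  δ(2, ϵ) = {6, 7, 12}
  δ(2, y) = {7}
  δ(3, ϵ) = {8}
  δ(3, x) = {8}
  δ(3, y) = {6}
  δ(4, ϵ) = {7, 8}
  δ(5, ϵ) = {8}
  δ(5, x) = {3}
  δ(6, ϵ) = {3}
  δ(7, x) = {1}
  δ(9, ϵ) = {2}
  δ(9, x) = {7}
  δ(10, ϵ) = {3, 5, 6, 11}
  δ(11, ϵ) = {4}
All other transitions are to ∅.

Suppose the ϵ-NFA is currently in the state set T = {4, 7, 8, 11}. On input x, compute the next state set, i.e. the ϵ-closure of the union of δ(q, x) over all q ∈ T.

7 on x → {1}.
No x-transition from 4, 8, 11.
Union after reading x: {1}.
Now take the ϵ-closure:
From 1 via ϵ: add 11.
From 11 via ϵ: add 4.
From 4 via ϵ: add 7, 8.
No new states can be added; the closed set is {1, 4, 7, 8, 11}.

{1, 4, 7, 8, 11}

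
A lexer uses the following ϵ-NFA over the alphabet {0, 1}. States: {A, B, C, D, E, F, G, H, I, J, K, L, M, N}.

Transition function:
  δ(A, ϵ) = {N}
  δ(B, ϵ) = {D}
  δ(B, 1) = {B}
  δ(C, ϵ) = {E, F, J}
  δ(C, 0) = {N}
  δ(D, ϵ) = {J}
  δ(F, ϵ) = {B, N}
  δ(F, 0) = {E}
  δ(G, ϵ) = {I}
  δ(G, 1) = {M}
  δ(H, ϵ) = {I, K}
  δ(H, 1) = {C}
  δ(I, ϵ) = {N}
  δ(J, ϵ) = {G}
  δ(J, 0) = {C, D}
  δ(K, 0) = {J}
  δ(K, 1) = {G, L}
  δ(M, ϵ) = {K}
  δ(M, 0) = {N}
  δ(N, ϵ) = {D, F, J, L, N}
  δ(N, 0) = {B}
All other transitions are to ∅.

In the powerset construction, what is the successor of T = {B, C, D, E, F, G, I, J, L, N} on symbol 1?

B on 1 → {B}.
G on 1 → {M}.
No 1-transition from C, D, E, F, I, J, L, N.
Union after reading 1: {B, M}.
Now take the ϵ-closure:
From B via ϵ: add D.
From M via ϵ: add K.
From D via ϵ: add J.
From J via ϵ: add G.
From G via ϵ: add I.
From I via ϵ: add N.
From N via ϵ: add F, L.
No new states can be added; the closed set is {B, D, F, G, I, J, K, L, M, N}.

{B, D, F, G, I, J, K, L, M, N}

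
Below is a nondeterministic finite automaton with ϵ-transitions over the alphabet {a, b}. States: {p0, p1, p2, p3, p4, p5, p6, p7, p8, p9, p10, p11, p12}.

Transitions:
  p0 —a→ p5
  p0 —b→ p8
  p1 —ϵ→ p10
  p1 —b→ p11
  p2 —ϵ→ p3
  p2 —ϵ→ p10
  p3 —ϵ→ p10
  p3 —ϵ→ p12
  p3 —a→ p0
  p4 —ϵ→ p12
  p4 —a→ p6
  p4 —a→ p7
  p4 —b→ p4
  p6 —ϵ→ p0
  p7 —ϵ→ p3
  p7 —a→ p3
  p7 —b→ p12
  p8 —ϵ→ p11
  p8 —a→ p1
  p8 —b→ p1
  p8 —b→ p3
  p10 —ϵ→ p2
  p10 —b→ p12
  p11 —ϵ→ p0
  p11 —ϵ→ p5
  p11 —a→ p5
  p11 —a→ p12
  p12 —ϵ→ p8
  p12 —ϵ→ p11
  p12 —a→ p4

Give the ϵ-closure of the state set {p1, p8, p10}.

{p0, p1, p2, p3, p5, p8, p10, p11, p12}

Start with {p1, p8, p10}.
From p8 via ϵ: add p11.
From p10 via ϵ: add p2.
From p2 via ϵ: add p3.
From p11 via ϵ: add p0, p5.
From p3 via ϵ: add p12.
No new states can be added; the closed set is {p0, p1, p2, p3, p5, p8, p10, p11, p12}.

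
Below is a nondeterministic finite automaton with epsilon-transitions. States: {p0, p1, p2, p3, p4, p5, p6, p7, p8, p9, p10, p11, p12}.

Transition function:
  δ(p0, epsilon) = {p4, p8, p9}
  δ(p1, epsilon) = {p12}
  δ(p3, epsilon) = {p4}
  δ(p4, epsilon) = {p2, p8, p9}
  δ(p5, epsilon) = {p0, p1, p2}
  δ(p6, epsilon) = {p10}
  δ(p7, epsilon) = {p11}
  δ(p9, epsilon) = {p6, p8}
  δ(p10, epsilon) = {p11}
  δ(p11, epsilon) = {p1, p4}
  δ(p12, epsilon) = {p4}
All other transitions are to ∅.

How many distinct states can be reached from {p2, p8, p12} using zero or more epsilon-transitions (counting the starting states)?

Start with {p2, p8, p12}.
From p12 via epsilon: add p4.
From p4 via epsilon: add p9.
From p9 via epsilon: add p6.
From p6 via epsilon: add p10.
From p10 via epsilon: add p11.
From p11 via epsilon: add p1.
epsilon-closure = {p1, p2, p4, p6, p8, p9, p10, p11, p12}, which has 9 states.

9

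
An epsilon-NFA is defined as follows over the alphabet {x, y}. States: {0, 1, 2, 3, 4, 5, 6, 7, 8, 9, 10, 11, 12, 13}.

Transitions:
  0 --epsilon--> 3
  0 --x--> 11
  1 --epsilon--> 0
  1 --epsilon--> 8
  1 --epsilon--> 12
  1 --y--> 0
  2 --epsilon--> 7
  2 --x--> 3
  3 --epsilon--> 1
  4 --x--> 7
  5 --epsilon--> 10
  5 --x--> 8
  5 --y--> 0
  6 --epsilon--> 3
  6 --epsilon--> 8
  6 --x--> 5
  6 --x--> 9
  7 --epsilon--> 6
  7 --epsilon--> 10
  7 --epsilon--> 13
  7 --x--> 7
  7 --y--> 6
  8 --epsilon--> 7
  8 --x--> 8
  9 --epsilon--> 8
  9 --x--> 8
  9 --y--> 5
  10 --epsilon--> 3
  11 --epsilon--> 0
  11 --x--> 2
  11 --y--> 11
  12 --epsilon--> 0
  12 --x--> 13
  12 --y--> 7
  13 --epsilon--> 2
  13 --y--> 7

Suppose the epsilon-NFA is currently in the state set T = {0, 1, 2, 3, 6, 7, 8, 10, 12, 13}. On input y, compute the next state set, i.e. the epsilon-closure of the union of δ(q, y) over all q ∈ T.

1 on y → {0}.
7 on y → {6}.
12 on y → {7}.
13 on y → {7}.
No y-transition from 0, 2, 3, 6, 8, 10.
Union after reading y: {0, 6, 7}.
Now take the epsilon-closure:
From 0 via epsilon: add 3.
From 6 via epsilon: add 8.
From 7 via epsilon: add 10, 13.
From 3 via epsilon: add 1.
From 13 via epsilon: add 2.
From 1 via epsilon: add 12.
No new states can be added; the closed set is {0, 1, 2, 3, 6, 7, 8, 10, 12, 13}.

{0, 1, 2, 3, 6, 7, 8, 10, 12, 13}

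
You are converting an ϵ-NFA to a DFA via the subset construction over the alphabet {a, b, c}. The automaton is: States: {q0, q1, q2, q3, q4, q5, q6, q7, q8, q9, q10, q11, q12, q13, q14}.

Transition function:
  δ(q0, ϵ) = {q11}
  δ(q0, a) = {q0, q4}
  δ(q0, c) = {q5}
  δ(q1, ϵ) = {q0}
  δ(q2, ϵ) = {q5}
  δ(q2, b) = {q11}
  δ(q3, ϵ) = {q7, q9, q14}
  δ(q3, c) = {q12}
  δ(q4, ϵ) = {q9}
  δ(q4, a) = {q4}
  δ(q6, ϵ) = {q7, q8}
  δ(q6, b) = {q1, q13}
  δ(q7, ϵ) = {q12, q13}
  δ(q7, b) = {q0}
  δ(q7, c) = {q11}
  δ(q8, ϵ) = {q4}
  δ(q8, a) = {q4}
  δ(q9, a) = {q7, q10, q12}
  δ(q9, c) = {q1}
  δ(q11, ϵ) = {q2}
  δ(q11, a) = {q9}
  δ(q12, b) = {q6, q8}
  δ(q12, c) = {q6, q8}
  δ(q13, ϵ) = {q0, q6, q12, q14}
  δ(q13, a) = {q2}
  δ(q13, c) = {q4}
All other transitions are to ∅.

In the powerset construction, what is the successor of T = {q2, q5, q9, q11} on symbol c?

{q0, q1, q2, q5, q11}

q9 on c → {q1}.
No c-transition from q2, q5, q11.
Union after reading c: {q1}.
Now take the ϵ-closure:
From q1 via ϵ: add q0.
From q0 via ϵ: add q11.
From q11 via ϵ: add q2.
From q2 via ϵ: add q5.
No new states can be added; the closed set is {q0, q1, q2, q5, q11}.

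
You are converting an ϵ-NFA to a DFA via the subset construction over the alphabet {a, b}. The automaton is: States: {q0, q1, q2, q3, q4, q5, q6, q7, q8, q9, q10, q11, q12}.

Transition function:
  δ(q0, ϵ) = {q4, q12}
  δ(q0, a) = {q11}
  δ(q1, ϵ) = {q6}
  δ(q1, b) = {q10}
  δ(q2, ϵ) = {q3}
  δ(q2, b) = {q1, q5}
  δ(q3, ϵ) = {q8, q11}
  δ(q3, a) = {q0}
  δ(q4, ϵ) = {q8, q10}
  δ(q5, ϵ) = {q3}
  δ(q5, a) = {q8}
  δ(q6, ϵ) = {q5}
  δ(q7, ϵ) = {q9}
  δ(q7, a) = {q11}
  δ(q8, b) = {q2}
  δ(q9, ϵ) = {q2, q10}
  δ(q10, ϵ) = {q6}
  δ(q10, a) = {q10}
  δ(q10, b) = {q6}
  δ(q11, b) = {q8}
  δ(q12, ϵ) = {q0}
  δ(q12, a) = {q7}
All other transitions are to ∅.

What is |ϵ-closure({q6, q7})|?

Start with {q6, q7}.
From q6 via ϵ: add q5.
From q7 via ϵ: add q9.
From q5 via ϵ: add q3.
From q9 via ϵ: add q2, q10.
From q3 via ϵ: add q8, q11.
ϵ-closure = {q2, q3, q5, q6, q7, q8, q9, q10, q11}, which has 9 states.

9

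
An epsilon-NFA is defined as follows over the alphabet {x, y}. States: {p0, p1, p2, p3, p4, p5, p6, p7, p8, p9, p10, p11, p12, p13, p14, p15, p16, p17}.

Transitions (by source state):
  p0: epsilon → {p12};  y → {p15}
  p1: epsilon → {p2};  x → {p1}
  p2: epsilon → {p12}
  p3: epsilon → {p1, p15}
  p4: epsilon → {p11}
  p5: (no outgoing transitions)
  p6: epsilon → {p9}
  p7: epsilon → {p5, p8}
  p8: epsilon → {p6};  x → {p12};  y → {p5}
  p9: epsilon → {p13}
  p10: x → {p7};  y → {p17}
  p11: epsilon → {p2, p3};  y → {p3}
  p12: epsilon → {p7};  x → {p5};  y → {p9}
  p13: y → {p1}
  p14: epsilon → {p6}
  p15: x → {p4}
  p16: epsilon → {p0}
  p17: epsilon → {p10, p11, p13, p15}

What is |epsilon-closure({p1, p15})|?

Start with {p1, p15}.
From p1 via epsilon: add p2.
From p2 via epsilon: add p12.
From p12 via epsilon: add p7.
From p7 via epsilon: add p5, p8.
From p8 via epsilon: add p6.
From p6 via epsilon: add p9.
From p9 via epsilon: add p13.
epsilon-closure = {p1, p2, p5, p6, p7, p8, p9, p12, p13, p15}, which has 10 states.

10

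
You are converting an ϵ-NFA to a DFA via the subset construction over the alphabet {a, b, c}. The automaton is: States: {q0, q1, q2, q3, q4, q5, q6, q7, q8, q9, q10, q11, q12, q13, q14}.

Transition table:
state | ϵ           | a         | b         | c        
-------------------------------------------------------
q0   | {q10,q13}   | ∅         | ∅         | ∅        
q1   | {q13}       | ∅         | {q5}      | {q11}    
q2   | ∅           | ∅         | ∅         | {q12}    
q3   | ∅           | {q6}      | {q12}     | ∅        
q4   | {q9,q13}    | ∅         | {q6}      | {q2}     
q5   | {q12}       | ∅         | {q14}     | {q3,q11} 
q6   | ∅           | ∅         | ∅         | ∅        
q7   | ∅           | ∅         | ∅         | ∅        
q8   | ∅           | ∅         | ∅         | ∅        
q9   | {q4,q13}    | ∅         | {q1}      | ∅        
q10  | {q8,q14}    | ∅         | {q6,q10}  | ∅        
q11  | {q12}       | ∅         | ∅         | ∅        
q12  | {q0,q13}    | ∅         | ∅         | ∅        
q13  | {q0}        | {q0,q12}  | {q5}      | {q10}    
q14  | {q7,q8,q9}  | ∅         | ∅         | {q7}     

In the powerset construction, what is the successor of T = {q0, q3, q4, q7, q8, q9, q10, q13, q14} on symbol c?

q4 on c → {q2}.
q13 on c → {q10}.
q14 on c → {q7}.
No c-transition from q0, q3, q7, q8, q9, q10.
Union after reading c: {q2, q7, q10}.
Now take the ϵ-closure:
From q10 via ϵ: add q8, q14.
From q14 via ϵ: add q9.
From q9 via ϵ: add q4, q13.
From q13 via ϵ: add q0.
No new states can be added; the closed set is {q0, q2, q4, q7, q8, q9, q10, q13, q14}.

{q0, q2, q4, q7, q8, q9, q10, q13, q14}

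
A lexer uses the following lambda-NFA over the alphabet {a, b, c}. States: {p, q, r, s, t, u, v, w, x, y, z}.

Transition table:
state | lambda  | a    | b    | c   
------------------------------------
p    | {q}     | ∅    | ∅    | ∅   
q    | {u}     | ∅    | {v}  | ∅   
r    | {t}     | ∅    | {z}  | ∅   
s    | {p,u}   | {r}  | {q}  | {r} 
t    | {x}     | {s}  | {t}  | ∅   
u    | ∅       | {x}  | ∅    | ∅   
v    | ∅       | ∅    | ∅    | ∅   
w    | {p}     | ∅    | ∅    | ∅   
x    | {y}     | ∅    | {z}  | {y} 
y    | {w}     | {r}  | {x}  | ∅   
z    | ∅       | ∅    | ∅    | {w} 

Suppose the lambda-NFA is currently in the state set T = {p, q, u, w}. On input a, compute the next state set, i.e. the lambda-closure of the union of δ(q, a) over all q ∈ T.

u on a → {x}.
No a-transition from p, q, w.
Union after reading a: {x}.
Now take the lambda-closure:
From x via lambda: add y.
From y via lambda: add w.
From w via lambda: add p.
From p via lambda: add q.
From q via lambda: add u.
No new states can be added; the closed set is {p, q, u, w, x, y}.

{p, q, u, w, x, y}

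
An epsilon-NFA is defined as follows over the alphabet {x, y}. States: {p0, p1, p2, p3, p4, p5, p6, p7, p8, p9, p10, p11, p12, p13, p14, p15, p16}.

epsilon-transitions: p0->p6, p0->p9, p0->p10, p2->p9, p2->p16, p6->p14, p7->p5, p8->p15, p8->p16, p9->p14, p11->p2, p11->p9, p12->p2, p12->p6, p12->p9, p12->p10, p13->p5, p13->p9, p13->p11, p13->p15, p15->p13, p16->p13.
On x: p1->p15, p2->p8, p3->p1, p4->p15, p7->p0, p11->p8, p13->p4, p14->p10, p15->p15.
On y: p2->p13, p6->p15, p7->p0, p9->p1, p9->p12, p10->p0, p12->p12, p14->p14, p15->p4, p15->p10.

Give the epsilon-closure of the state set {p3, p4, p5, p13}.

Start with {p3, p4, p5, p13}.
From p13 via epsilon: add p9, p11, p15.
From p9 via epsilon: add p14.
From p11 via epsilon: add p2.
From p2 via epsilon: add p16.
No new states can be added; the closed set is {p2, p3, p4, p5, p9, p11, p13, p14, p15, p16}.

{p2, p3, p4, p5, p9, p11, p13, p14, p15, p16}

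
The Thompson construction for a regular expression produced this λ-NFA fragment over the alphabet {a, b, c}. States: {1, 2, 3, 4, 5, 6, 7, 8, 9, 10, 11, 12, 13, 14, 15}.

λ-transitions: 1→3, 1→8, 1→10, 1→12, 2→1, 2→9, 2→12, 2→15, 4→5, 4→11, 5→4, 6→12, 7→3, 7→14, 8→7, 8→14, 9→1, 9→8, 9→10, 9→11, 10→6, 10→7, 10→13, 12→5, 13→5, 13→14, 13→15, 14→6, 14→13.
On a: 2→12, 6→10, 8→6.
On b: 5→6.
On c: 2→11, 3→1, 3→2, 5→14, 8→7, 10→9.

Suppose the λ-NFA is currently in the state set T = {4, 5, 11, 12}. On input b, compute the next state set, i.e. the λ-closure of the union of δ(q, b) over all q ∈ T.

5 on b → {6}.
No b-transition from 4, 11, 12.
Union after reading b: {6}.
Now take the λ-closure:
From 6 via λ: add 12.
From 12 via λ: add 5.
From 5 via λ: add 4.
From 4 via λ: add 11.
No new states can be added; the closed set is {4, 5, 6, 11, 12}.

{4, 5, 6, 11, 12}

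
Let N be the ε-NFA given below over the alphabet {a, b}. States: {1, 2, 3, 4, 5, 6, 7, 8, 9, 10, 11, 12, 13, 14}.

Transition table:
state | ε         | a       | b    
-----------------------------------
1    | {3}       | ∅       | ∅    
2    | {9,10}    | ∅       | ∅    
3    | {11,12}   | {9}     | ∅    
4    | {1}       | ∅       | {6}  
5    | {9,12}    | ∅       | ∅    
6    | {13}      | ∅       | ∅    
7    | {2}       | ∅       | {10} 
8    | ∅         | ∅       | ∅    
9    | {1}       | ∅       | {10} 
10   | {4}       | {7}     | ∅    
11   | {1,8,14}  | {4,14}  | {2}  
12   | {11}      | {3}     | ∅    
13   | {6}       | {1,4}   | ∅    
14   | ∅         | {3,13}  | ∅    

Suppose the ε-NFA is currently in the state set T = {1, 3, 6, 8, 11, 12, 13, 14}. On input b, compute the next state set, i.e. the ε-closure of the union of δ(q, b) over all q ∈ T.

11 on b → {2}.
No b-transition from 1, 3, 6, 8, 12, 13, 14.
Union after reading b: {2}.
Now take the ε-closure:
From 2 via ε: add 9, 10.
From 9 via ε: add 1.
From 10 via ε: add 4.
From 1 via ε: add 3.
From 3 via ε: add 11, 12.
From 11 via ε: add 8, 14.
No new states can be added; the closed set is {1, 2, 3, 4, 8, 9, 10, 11, 12, 14}.

{1, 2, 3, 4, 8, 9, 10, 11, 12, 14}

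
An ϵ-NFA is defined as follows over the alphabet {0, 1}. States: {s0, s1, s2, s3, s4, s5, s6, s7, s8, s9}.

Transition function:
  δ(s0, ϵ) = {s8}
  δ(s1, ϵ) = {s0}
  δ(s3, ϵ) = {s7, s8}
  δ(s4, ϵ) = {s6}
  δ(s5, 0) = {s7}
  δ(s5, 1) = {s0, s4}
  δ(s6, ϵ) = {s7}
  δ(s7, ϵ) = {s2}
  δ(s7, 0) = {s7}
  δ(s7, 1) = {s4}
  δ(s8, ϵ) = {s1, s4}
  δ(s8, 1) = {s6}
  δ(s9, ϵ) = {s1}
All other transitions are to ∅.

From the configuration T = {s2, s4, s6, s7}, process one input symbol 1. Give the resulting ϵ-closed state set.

s7 on 1 → {s4}.
No 1-transition from s2, s4, s6.
Union after reading 1: {s4}.
Now take the ϵ-closure:
From s4 via ϵ: add s6.
From s6 via ϵ: add s7.
From s7 via ϵ: add s2.
No new states can be added; the closed set is {s2, s4, s6, s7}.

{s2, s4, s6, s7}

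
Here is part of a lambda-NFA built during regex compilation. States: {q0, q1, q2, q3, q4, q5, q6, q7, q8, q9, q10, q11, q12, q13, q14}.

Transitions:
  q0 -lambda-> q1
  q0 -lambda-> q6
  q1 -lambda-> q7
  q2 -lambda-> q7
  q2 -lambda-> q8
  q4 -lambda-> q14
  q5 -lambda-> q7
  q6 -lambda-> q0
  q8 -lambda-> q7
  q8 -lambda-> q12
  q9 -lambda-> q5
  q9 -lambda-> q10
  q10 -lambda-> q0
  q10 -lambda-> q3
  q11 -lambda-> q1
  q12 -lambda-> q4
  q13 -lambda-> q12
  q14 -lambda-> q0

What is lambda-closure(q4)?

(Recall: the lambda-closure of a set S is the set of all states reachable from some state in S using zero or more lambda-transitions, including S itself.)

{q0, q1, q4, q6, q7, q14}

Start with {q4}.
From q4 via lambda: add q14.
From q14 via lambda: add q0.
From q0 via lambda: add q1, q6.
From q1 via lambda: add q7.
No new states can be added; the closed set is {q0, q1, q4, q6, q7, q14}.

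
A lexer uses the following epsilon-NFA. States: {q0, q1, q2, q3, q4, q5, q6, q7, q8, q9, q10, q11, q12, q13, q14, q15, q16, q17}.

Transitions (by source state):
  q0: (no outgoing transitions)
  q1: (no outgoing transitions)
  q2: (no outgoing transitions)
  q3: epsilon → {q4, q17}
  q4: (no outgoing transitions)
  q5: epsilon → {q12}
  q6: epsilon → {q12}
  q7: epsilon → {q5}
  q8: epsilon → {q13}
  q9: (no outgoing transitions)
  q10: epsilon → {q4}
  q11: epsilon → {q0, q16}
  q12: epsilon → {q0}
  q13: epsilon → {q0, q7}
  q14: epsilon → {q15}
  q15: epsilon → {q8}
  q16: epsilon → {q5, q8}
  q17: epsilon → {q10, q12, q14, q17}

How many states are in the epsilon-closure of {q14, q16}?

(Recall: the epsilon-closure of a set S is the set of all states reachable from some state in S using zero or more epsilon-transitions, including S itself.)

Start with {q14, q16}.
From q14 via epsilon: add q15.
From q16 via epsilon: add q5, q8.
From q5 via epsilon: add q12.
From q8 via epsilon: add q13.
From q12 via epsilon: add q0.
From q13 via epsilon: add q7.
epsilon-closure = {q0, q5, q7, q8, q12, q13, q14, q15, q16}, which has 9 states.

9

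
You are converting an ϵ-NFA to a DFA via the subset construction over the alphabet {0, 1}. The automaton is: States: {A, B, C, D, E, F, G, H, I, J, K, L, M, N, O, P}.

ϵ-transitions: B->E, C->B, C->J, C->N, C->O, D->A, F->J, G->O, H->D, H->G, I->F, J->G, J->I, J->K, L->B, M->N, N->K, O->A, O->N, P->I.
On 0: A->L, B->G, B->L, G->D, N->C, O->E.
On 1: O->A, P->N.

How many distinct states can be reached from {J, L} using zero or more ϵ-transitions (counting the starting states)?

Start with {J, L}.
From J via ϵ: add G, I, K.
From L via ϵ: add B.
From B via ϵ: add E.
From G via ϵ: add O.
From I via ϵ: add F.
From O via ϵ: add A, N.
ϵ-closure = {A, B, E, F, G, I, J, K, L, N, O}, which has 11 states.

11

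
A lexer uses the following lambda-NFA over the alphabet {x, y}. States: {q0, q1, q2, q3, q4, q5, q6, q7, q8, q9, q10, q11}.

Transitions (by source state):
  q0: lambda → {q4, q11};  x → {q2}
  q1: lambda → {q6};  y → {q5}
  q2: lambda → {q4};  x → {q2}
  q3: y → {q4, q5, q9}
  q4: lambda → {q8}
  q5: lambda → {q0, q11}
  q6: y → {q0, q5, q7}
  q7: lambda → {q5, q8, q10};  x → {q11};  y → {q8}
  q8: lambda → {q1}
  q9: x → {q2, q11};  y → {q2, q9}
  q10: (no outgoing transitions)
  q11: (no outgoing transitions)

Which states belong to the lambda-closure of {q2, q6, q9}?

Start with {q2, q6, q9}.
From q2 via lambda: add q4.
From q4 via lambda: add q8.
From q8 via lambda: add q1.
No new states can be added; the closed set is {q1, q2, q4, q6, q8, q9}.

{q1, q2, q4, q6, q8, q9}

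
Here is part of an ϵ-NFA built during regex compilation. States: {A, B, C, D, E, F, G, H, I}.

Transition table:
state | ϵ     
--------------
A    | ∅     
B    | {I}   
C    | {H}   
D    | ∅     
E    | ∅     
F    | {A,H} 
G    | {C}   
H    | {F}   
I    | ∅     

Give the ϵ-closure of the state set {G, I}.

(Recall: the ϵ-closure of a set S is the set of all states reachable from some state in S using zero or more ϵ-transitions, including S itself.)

Start with {G, I}.
From G via ϵ: add C.
From C via ϵ: add H.
From H via ϵ: add F.
From F via ϵ: add A.
No new states can be added; the closed set is {A, C, F, G, H, I}.

{A, C, F, G, H, I}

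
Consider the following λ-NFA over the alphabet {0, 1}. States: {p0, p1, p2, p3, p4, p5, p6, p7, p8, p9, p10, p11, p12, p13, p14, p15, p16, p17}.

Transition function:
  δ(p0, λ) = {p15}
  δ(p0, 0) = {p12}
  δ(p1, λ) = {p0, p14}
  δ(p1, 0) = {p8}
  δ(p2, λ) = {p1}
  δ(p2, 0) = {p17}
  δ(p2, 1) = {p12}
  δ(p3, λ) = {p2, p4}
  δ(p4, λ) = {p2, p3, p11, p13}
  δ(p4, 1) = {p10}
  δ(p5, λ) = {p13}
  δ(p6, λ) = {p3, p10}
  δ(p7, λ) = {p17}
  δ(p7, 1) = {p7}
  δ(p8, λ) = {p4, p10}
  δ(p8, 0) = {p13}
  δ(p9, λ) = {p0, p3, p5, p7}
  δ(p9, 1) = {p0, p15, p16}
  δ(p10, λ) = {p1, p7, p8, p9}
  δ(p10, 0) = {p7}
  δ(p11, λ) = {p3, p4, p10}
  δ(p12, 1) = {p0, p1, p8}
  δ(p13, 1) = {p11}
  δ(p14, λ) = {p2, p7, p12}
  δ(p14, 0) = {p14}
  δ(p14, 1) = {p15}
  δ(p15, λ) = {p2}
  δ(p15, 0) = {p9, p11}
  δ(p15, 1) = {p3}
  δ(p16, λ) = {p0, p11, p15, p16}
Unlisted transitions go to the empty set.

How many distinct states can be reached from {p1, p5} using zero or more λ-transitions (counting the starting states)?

Start with {p1, p5}.
From p1 via λ: add p0, p14.
From p5 via λ: add p13.
From p0 via λ: add p15.
From p14 via λ: add p2, p7, p12.
From p7 via λ: add p17.
λ-closure = {p0, p1, p2, p5, p7, p12, p13, p14, p15, p17}, which has 10 states.

10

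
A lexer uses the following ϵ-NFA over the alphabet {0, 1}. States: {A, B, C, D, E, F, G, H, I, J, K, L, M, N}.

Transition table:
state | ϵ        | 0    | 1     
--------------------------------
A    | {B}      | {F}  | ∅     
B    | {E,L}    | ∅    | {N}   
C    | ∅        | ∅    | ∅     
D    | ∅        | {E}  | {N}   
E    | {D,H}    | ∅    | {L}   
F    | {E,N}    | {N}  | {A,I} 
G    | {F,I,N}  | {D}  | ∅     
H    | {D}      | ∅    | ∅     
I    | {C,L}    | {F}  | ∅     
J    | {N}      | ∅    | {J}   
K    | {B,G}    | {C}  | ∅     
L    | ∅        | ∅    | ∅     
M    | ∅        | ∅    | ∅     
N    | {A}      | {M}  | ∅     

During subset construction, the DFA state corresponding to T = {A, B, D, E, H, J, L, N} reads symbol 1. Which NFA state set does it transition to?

B on 1 → {N}.
D on 1 → {N}.
E on 1 → {L}.
J on 1 → {J}.
No 1-transition from A, H, L, N.
Union after reading 1: {J, L, N}.
Now take the ϵ-closure:
From N via ϵ: add A.
From A via ϵ: add B.
From B via ϵ: add E.
From E via ϵ: add D, H.
No new states can be added; the closed set is {A, B, D, E, H, J, L, N}.

{A, B, D, E, H, J, L, N}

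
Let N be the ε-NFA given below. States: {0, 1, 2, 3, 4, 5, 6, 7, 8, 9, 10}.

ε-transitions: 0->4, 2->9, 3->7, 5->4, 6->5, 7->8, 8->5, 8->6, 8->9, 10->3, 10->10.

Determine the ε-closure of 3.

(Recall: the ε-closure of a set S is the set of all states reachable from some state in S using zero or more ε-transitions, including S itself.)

Start with {3}.
From 3 via ε: add 7.
From 7 via ε: add 8.
From 8 via ε: add 5, 6, 9.
From 5 via ε: add 4.
No new states can be added; the closed set is {3, 4, 5, 6, 7, 8, 9}.

{3, 4, 5, 6, 7, 8, 9}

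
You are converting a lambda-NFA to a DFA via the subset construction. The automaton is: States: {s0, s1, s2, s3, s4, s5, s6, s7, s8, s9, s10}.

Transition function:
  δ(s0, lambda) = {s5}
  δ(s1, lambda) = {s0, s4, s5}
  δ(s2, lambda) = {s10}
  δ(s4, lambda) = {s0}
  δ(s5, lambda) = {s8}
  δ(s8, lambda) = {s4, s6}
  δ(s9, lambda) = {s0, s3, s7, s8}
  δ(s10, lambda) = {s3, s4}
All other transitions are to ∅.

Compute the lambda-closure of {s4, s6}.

{s0, s4, s5, s6, s8}

Start with {s4, s6}.
From s4 via lambda: add s0.
From s0 via lambda: add s5.
From s5 via lambda: add s8.
No new states can be added; the closed set is {s0, s4, s5, s6, s8}.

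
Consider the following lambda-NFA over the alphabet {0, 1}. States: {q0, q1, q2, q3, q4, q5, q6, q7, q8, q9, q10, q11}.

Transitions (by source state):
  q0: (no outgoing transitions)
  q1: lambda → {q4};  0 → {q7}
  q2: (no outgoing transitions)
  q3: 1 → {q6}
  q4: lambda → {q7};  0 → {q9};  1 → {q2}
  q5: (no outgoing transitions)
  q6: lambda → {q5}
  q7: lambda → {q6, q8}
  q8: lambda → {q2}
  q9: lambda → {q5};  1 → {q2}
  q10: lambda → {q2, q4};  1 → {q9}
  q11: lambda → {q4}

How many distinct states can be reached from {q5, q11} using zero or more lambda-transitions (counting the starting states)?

Start with {q5, q11}.
From q11 via lambda: add q4.
From q4 via lambda: add q7.
From q7 via lambda: add q6, q8.
From q8 via lambda: add q2.
lambda-closure = {q2, q4, q5, q6, q7, q8, q11}, which has 7 states.

7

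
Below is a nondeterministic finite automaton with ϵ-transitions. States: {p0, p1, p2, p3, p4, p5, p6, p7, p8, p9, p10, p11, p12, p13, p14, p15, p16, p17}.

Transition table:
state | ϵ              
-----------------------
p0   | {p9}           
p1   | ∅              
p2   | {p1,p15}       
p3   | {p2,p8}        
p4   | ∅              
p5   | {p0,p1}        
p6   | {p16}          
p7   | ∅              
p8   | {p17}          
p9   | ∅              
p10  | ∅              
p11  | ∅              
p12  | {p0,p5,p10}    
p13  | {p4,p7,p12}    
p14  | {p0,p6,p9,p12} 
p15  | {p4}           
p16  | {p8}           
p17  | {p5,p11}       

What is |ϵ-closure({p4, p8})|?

8

Start with {p4, p8}.
From p8 via ϵ: add p17.
From p17 via ϵ: add p5, p11.
From p5 via ϵ: add p0, p1.
From p0 via ϵ: add p9.
ϵ-closure = {p0, p1, p4, p5, p8, p9, p11, p17}, which has 8 states.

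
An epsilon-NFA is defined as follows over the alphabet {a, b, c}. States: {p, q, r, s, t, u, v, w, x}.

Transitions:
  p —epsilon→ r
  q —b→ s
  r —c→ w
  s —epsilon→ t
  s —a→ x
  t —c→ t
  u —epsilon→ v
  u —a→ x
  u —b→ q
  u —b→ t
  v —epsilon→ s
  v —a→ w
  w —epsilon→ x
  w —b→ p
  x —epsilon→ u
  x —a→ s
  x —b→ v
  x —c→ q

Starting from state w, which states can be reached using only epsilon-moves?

{s, t, u, v, w, x}

Start with {w}.
From w via epsilon: add x.
From x via epsilon: add u.
From u via epsilon: add v.
From v via epsilon: add s.
From s via epsilon: add t.
No new states can be added; the closed set is {s, t, u, v, w, x}.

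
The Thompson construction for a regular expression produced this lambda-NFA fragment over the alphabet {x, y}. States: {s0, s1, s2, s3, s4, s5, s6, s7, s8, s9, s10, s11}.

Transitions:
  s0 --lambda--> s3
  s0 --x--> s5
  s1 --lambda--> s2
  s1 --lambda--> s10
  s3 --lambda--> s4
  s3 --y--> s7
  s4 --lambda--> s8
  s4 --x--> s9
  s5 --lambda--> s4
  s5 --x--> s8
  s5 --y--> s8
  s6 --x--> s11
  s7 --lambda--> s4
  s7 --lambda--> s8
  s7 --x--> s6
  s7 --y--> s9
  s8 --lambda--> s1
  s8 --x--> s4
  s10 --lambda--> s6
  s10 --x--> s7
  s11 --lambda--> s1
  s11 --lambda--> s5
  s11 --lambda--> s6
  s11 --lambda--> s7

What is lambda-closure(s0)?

Start with {s0}.
From s0 via lambda: add s3.
From s3 via lambda: add s4.
From s4 via lambda: add s8.
From s8 via lambda: add s1.
From s1 via lambda: add s2, s10.
From s10 via lambda: add s6.
No new states can be added; the closed set is {s0, s1, s2, s3, s4, s6, s8, s10}.

{s0, s1, s2, s3, s4, s6, s8, s10}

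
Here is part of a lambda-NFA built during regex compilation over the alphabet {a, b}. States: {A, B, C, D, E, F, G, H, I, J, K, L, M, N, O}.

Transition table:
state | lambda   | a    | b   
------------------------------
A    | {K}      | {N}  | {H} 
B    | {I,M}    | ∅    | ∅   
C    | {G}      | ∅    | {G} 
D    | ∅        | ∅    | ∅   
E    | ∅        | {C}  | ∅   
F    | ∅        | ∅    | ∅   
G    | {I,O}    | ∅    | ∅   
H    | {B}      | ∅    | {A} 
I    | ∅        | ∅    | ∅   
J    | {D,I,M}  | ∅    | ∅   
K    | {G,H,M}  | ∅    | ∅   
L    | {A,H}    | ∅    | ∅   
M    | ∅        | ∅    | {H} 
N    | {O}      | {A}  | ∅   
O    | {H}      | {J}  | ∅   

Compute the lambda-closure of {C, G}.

Start with {C, G}.
From G via lambda: add I, O.
From O via lambda: add H.
From H via lambda: add B.
From B via lambda: add M.
No new states can be added; the closed set is {B, C, G, H, I, M, O}.

{B, C, G, H, I, M, O}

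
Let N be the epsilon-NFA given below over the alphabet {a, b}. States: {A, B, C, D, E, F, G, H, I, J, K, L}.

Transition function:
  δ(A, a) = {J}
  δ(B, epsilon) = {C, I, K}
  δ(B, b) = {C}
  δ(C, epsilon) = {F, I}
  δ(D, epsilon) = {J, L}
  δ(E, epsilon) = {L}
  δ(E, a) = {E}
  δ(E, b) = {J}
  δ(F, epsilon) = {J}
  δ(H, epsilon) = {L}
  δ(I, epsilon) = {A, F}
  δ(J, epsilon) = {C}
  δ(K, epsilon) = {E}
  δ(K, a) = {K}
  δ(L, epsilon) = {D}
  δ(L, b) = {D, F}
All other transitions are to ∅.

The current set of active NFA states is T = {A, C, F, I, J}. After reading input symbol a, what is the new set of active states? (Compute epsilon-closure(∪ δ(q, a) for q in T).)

A on a → {J}.
No a-transition from C, F, I, J.
Union after reading a: {J}.
Now take the epsilon-closure:
From J via epsilon: add C.
From C via epsilon: add F, I.
From I via epsilon: add A.
No new states can be added; the closed set is {A, C, F, I, J}.

{A, C, F, I, J}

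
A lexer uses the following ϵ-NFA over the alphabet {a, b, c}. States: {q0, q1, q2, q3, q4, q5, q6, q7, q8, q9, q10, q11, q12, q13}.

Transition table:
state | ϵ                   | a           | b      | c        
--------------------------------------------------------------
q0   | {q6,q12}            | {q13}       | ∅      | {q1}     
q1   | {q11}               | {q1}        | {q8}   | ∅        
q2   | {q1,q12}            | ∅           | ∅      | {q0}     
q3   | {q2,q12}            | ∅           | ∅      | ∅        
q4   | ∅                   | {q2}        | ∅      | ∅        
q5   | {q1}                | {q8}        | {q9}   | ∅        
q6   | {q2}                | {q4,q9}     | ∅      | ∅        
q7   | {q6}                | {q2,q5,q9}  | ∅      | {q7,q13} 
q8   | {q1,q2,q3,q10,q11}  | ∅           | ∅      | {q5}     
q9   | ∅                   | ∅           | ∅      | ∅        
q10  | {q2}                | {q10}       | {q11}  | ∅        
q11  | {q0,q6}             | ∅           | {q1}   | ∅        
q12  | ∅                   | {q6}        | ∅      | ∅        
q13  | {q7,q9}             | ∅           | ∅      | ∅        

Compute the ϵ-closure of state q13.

{q0, q1, q2, q6, q7, q9, q11, q12, q13}

Start with {q13}.
From q13 via ϵ: add q7, q9.
From q7 via ϵ: add q6.
From q6 via ϵ: add q2.
From q2 via ϵ: add q1, q12.
From q1 via ϵ: add q11.
From q11 via ϵ: add q0.
No new states can be added; the closed set is {q0, q1, q2, q6, q7, q9, q11, q12, q13}.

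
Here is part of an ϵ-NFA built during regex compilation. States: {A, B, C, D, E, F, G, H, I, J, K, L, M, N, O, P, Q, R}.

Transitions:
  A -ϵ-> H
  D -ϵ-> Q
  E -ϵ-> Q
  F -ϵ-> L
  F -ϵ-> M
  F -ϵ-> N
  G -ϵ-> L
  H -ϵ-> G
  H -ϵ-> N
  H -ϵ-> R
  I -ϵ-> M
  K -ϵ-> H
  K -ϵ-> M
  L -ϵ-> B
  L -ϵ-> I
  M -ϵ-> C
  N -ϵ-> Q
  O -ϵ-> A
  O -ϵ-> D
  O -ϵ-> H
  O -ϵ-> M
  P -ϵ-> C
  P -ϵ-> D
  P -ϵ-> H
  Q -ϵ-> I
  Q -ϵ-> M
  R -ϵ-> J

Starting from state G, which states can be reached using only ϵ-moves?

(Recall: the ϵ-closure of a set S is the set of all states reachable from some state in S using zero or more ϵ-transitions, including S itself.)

{B, C, G, I, L, M}

Start with {G}.
From G via ϵ: add L.
From L via ϵ: add B, I.
From I via ϵ: add M.
From M via ϵ: add C.
No new states can be added; the closed set is {B, C, G, I, L, M}.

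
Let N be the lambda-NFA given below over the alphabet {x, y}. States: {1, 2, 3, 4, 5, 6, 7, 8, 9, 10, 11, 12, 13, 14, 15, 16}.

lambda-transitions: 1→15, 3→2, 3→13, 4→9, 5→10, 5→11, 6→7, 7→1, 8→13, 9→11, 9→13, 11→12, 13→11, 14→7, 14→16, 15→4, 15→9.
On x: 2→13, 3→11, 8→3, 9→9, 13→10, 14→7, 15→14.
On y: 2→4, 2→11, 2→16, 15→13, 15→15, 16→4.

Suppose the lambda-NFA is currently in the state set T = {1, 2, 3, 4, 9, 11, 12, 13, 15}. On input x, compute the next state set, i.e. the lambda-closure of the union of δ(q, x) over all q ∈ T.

2 on x → {13}.
3 on x → {11}.
9 on x → {9}.
13 on x → {10}.
15 on x → {14}.
No x-transition from 1, 4, 11, 12.
Union after reading x: {9, 10, 11, 13, 14}.
Now take the lambda-closure:
From 11 via lambda: add 12.
From 14 via lambda: add 7, 16.
From 7 via lambda: add 1.
From 1 via lambda: add 15.
From 15 via lambda: add 4.
No new states can be added; the closed set is {1, 4, 7, 9, 10, 11, 12, 13, 14, 15, 16}.

{1, 4, 7, 9, 10, 11, 12, 13, 14, 15, 16}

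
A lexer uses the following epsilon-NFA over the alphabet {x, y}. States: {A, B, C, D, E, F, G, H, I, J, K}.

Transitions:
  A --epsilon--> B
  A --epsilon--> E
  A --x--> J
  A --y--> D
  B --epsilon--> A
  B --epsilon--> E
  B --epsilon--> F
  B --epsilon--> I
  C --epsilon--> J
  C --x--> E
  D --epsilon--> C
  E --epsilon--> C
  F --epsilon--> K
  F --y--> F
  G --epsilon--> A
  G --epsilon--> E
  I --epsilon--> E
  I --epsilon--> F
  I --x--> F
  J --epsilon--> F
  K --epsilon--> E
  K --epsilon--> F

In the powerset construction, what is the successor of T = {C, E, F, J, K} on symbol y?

{C, E, F, J, K}

F on y → {F}.
No y-transition from C, E, J, K.
Union after reading y: {F}.
Now take the epsilon-closure:
From F via epsilon: add K.
From K via epsilon: add E.
From E via epsilon: add C.
From C via epsilon: add J.
No new states can be added; the closed set is {C, E, F, J, K}.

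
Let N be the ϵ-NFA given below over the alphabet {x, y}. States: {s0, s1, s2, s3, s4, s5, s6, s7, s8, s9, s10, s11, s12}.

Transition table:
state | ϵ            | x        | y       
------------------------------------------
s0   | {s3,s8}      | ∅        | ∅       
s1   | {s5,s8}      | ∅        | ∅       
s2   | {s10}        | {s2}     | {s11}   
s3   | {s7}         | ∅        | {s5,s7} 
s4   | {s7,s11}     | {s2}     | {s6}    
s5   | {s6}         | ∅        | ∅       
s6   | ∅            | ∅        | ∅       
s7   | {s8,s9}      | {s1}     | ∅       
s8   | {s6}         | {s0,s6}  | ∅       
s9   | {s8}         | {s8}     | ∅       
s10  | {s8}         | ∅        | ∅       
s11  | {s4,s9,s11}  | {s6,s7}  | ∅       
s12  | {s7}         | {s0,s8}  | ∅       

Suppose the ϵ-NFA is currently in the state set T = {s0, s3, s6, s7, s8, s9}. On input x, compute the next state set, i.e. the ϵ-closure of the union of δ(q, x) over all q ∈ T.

s7 on x → {s1}.
s8 on x → {s0, s6}.
s9 on x → {s8}.
No x-transition from s0, s3, s6.
Union after reading x: {s0, s1, s6, s8}.
Now take the ϵ-closure:
From s0 via ϵ: add s3.
From s1 via ϵ: add s5.
From s3 via ϵ: add s7.
From s7 via ϵ: add s9.
No new states can be added; the closed set is {s0, s1, s3, s5, s6, s7, s8, s9}.

{s0, s1, s3, s5, s6, s7, s8, s9}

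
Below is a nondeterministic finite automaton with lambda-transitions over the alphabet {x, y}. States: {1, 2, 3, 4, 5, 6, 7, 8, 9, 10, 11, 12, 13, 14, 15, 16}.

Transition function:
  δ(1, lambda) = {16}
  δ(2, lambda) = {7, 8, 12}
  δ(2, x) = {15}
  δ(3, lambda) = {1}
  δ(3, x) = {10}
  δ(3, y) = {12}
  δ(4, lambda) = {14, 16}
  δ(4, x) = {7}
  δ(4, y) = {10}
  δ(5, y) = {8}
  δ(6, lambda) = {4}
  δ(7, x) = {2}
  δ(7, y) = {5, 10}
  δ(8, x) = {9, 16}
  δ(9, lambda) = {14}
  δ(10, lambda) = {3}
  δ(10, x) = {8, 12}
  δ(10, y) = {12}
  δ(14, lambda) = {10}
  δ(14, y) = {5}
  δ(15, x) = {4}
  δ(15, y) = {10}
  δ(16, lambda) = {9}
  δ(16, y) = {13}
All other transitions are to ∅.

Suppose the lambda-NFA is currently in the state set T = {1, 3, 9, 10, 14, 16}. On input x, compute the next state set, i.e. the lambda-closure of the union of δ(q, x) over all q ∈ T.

3 on x → {10}.
10 on x → {8, 12}.
No x-transition from 1, 9, 14, 16.
Union after reading x: {8, 10, 12}.
Now take the lambda-closure:
From 10 via lambda: add 3.
From 3 via lambda: add 1.
From 1 via lambda: add 16.
From 16 via lambda: add 9.
From 9 via lambda: add 14.
No new states can be added; the closed set is {1, 3, 8, 9, 10, 12, 14, 16}.

{1, 3, 8, 9, 10, 12, 14, 16}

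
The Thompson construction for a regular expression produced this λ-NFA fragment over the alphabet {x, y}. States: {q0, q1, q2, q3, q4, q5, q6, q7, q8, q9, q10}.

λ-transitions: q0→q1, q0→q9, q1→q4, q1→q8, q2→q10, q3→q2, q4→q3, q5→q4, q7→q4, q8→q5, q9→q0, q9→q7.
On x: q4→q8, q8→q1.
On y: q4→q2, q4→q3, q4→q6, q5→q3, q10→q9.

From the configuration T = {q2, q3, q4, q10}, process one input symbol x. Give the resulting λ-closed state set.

q4 on x → {q8}.
No x-transition from q2, q3, q10.
Union after reading x: {q8}.
Now take the λ-closure:
From q8 via λ: add q5.
From q5 via λ: add q4.
From q4 via λ: add q3.
From q3 via λ: add q2.
From q2 via λ: add q10.
No new states can be added; the closed set is {q2, q3, q4, q5, q8, q10}.

{q2, q3, q4, q5, q8, q10}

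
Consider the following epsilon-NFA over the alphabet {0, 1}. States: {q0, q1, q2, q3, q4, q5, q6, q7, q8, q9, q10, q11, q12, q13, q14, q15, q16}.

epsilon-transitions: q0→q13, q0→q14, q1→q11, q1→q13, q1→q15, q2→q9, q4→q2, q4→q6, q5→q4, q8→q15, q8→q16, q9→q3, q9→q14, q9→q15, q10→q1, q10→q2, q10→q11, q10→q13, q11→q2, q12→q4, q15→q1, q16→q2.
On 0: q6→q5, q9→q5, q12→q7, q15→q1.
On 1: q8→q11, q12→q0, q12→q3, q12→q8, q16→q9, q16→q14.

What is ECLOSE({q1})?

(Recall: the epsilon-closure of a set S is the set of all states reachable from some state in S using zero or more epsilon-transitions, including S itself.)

Start with {q1}.
From q1 via epsilon: add q11, q13, q15.
From q11 via epsilon: add q2.
From q2 via epsilon: add q9.
From q9 via epsilon: add q3, q14.
No new states can be added; the closed set is {q1, q2, q3, q9, q11, q13, q14, q15}.

{q1, q2, q3, q9, q11, q13, q14, q15}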